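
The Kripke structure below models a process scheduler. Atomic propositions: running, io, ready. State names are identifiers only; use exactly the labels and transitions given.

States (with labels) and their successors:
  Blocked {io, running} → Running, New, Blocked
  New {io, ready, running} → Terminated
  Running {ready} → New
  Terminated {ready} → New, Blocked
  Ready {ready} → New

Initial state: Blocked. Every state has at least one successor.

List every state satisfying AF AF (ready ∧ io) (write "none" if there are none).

{New, Running, Ready}

States satisfying AF (ready ∧ io): {New, Running, Ready}.
States satisfying AF AF (ready ∧ io): {New, Running, Ready}.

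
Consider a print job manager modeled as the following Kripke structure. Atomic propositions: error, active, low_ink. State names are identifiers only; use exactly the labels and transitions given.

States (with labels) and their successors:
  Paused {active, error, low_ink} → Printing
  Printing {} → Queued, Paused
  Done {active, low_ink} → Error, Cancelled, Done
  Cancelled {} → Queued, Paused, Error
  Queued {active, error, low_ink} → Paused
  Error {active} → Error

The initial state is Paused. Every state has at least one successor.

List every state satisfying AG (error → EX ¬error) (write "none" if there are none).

States satisfying error → EX ¬error: {Paused, Printing, Done, Cancelled, Error}.
States satisfying AG (error → EX ¬error): {Error}.

{Error}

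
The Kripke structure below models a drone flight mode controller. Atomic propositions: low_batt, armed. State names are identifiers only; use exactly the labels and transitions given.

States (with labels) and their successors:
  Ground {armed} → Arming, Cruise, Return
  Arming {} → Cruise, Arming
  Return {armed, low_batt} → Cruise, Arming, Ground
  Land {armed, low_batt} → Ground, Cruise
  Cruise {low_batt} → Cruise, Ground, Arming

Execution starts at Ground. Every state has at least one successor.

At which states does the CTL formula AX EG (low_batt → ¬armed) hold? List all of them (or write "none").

States satisfying EG (low_batt → ¬armed): {Ground, Arming, Cruise}.
States satisfying AX EG (low_batt → ¬armed): {Arming, Return, Land, Cruise}.

{Arming, Return, Land, Cruise}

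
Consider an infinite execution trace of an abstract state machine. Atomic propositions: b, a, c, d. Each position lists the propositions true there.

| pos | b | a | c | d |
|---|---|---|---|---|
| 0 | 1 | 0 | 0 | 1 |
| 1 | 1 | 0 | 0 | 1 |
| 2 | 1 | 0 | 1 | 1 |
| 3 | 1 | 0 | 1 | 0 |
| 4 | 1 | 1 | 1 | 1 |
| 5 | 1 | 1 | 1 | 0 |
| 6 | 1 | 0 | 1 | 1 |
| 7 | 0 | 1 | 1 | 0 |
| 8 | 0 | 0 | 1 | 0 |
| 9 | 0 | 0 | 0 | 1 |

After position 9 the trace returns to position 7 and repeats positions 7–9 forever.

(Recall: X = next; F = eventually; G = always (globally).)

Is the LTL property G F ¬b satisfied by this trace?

F ¬b holds at every position 0..9, and those are all positions ever visited, so G F ¬b holds.

Yes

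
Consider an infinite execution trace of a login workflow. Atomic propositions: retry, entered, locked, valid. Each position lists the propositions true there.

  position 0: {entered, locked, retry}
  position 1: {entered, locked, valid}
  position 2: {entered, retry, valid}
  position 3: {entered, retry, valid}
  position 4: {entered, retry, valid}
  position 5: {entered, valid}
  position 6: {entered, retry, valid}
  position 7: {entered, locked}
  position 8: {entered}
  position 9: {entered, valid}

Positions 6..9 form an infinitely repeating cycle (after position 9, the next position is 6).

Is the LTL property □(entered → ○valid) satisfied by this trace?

entered → ○valid must hold at every position from 0 onward. It fails at position 6, so □(entered → ○valid) is false.
Positions where entered holds: 0, 1, 2, 3, 4, 5, 6, 7, 8, 9.
Check ○valid at each: 0→ok, 1→ok, 2→ok, 3→ok, 4→ok, 5→ok, 6→fails, 7→fails, 8→ok, 9→ok.

Violated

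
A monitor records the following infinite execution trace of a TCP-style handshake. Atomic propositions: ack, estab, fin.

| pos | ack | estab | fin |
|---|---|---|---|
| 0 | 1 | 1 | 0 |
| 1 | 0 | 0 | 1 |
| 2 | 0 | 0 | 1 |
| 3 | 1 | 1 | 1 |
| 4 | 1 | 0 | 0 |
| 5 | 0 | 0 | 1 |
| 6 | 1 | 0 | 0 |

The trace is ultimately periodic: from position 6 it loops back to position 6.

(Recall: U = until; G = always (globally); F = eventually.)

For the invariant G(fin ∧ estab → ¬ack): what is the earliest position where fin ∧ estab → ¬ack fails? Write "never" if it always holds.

3

Check fin ∧ estab → ¬ack at each position in order: 0 ✓, 1 ✓, 2 ✓.
At position 3 the labels are {ack, estab, fin}, so fin ∧ estab → ¬ack is false there. This is the first violation.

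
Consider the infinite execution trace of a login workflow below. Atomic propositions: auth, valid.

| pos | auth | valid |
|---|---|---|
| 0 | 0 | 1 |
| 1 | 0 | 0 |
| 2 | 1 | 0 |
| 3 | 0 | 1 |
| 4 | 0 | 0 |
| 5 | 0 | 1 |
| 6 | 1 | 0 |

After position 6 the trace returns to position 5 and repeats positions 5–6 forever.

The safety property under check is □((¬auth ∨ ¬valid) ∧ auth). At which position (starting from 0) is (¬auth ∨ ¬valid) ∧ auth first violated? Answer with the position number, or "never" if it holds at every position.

At position 0 the labels are {valid}, so (¬auth ∨ ¬valid) ∧ auth is false there. This is the first violation.

0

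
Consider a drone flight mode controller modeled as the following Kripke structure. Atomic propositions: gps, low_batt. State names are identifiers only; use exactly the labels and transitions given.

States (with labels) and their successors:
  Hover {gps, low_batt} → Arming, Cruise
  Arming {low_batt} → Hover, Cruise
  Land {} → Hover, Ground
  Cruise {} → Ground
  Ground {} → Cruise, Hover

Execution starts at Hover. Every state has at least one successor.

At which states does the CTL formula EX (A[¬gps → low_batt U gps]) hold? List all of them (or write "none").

States satisfying A[¬gps → low_batt U gps]: {Hover}.
States satisfying EX (A[¬gps → low_batt U gps]): {Arming, Land, Ground}.

{Arming, Land, Ground}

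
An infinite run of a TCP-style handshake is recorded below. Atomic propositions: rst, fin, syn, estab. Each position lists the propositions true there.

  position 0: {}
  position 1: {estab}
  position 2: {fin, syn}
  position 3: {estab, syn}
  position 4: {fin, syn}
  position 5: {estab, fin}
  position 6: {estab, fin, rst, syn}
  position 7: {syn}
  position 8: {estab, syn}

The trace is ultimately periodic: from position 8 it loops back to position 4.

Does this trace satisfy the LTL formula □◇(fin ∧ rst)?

◇(fin ∧ rst) holds at every position 0..8, and those are all positions ever visited, so □◇(fin ∧ rst) holds.

Satisfied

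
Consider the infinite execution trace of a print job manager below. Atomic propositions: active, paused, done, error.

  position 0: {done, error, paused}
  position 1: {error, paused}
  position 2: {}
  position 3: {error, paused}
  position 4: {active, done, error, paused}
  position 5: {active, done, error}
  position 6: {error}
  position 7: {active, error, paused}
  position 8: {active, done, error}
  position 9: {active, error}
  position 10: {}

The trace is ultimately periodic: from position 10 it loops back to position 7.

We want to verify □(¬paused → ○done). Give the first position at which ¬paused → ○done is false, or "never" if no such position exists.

Check ¬paused → ○done at each position in order: 0 ✓, 1 ✓.
At position 2 the labels are {} and the next position 3 has {error, paused}, so ¬paused → ○done is false there. This is the first violation.

2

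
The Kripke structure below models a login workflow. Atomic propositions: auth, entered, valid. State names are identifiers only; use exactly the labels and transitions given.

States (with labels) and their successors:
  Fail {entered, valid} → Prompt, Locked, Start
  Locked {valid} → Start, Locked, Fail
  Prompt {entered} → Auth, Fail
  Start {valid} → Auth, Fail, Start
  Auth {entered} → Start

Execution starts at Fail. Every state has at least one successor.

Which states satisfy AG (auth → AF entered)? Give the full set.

{Fail, Locked, Prompt, Start, Auth}

States satisfying auth → AF entered: {Fail, Locked, Prompt, Start, Auth}.
States satisfying AG (auth → AF entered): {Fail, Locked, Prompt, Start, Auth}.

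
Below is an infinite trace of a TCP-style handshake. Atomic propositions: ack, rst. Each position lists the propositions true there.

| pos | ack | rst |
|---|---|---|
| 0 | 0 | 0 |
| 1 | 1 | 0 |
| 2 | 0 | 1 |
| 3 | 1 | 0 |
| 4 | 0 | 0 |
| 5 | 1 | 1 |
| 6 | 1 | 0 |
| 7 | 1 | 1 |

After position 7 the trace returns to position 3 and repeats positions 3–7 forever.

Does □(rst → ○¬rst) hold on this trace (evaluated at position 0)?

Holds

rst → ○¬rst holds at every position 0..7, and those are all positions ever visited, so □(rst → ○¬rst) holds.
Positions where rst holds: 2, 5, 7.
Check ○¬rst at each: 2→ok, 5→ok, 7→ok.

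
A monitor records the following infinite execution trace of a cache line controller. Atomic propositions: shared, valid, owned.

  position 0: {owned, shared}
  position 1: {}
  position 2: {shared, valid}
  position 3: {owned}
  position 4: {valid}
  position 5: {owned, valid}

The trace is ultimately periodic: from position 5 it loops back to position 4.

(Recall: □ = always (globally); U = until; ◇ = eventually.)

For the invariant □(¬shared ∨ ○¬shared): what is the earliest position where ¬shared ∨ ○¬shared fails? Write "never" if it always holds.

¬shared ∨ ○¬shared holds at every position 0..5, and those are all the positions the trace ever visits, so the invariant □(¬shared ∨ ○¬shared) is never violated.

never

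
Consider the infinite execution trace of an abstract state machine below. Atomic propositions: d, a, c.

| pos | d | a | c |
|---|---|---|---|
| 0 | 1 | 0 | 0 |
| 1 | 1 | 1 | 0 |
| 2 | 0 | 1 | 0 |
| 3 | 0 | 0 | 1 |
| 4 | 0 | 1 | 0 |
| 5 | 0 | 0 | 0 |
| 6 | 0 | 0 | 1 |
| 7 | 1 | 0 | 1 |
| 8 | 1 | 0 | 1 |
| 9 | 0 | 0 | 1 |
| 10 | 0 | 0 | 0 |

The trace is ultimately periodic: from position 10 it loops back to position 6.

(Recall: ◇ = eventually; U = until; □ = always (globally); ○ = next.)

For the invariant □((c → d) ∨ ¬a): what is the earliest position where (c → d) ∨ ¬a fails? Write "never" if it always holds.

(c → d) ∨ ¬a holds at every position 0..10, and those are all the positions the trace ever visits, so the invariant □((c → d) ∨ ¬a) is never violated.

never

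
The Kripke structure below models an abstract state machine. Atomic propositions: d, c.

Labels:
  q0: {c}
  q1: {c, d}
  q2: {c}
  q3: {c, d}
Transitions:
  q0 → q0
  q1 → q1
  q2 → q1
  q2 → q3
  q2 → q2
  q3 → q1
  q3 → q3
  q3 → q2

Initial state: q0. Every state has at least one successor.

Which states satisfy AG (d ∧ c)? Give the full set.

States satisfying d ∧ c: {q1, q3}.
States satisfying AG (d ∧ c): {q1}.

{q1}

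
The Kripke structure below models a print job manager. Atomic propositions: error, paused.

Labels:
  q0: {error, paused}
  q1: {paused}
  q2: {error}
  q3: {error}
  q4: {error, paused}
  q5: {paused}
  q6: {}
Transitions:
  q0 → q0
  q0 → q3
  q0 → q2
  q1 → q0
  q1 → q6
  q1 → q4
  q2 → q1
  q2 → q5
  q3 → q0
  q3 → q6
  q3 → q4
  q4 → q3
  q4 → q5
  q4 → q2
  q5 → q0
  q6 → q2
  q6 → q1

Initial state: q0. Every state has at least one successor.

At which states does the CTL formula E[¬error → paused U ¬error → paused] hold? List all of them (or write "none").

{q0, q1, q2, q3, q4, q5}

States satisfying ¬error → paused: {q0, q1, q2, q3, q4, q5}.
States satisfying E[¬error → paused U ¬error → paused]: {q0, q1, q2, q3, q4, q5}.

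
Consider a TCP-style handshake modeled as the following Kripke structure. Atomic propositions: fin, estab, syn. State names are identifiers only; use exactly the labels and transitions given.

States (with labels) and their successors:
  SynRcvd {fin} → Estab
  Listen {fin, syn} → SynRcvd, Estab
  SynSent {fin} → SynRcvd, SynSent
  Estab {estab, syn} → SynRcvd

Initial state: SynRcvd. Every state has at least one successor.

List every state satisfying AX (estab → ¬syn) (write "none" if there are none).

{SynSent, Estab}

States satisfying estab → ¬syn: {SynRcvd, Listen, SynSent}.
States satisfying AX (estab → ¬syn): {SynSent, Estab}.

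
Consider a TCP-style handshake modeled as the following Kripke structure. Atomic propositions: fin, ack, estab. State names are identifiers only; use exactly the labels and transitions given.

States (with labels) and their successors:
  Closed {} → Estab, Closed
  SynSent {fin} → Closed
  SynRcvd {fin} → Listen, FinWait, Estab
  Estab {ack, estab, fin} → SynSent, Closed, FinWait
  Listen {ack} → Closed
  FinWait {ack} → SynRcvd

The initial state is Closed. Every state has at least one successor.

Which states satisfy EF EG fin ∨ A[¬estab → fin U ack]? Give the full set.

{SynRcvd, Estab, Listen, FinWait}

States satisfying EG fin: ∅.
States satisfying EF EG fin: ∅.
States satisfying ¬estab → fin: {SynSent, SynRcvd, Estab}.
States satisfying ack: {Estab, Listen, FinWait}.
States satisfying A[¬estab → fin U ack]: {SynRcvd, Estab, Listen, FinWait}.
States satisfying EF EG fin ∨ A[¬estab → fin U ack]: {SynRcvd, Estab, Listen, FinWait}.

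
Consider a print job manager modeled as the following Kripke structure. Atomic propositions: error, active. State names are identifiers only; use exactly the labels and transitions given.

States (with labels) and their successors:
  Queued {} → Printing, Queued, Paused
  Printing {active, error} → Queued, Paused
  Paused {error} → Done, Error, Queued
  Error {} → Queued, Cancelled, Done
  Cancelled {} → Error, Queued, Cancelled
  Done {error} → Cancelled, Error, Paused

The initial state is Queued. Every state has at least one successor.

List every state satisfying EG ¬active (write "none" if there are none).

States satisfying ¬active: {Queued, Paused, Error, Cancelled, Done}.
States satisfying EG ¬active: {Queued, Paused, Error, Cancelled, Done}.

{Queued, Paused, Error, Cancelled, Done}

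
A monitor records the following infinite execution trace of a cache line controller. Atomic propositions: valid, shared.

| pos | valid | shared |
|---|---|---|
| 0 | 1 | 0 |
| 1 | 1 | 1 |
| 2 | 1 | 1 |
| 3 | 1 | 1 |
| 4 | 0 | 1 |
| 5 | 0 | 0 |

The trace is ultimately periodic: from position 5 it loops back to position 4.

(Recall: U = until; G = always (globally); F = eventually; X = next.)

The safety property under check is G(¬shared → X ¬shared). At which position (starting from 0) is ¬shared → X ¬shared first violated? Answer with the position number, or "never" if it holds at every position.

0

At position 0 the labels are {valid} and the next position 1 has {shared, valid}, so ¬shared → X ¬shared is false there. This is the first violation.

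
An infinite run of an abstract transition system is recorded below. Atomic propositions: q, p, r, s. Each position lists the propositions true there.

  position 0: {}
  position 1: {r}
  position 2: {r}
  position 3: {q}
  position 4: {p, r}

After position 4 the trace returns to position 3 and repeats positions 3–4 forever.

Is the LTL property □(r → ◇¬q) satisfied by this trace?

Holds

r → ◇¬q holds at every position 0..4, and those are all positions ever visited, so □(r → ◇¬q) holds.
Positions where r holds: 1, 2, 4.
Check ◇¬q at each: 1→ok, 2→ok, 4→ok.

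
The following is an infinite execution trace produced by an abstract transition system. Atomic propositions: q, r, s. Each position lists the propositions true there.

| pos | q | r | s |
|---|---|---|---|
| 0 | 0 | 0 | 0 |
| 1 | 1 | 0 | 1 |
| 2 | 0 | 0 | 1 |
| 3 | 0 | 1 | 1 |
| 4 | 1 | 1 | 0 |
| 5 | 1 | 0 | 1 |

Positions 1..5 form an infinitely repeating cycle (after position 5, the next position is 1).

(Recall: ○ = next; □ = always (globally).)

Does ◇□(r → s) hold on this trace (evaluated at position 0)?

Does not hold

□(r → s) is false at every position 0..5, so it never becomes true and ◇□(r → s) fails.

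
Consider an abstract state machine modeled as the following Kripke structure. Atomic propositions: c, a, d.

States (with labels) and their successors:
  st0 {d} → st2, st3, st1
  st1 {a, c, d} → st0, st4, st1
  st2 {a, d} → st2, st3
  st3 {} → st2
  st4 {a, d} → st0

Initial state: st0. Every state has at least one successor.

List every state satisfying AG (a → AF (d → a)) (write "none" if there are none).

States satisfying a → AF (d → a): {st0, st1, st2, st3, st4}.
States satisfying AG (a → AF (d → a)): {st0, st1, st2, st3, st4}.

{st0, st1, st2, st3, st4}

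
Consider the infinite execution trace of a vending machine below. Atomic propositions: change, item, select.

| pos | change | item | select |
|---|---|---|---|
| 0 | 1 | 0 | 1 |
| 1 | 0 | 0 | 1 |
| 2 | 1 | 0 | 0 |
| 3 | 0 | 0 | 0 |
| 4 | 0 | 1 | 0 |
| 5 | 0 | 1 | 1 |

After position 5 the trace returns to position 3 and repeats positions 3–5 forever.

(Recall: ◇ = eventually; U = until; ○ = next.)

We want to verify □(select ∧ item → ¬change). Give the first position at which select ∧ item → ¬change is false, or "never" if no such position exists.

select ∧ item → ¬change holds at every position 0..5, and those are all the positions the trace ever visits, so the invariant □(select ∧ item → ¬change) is never violated.

never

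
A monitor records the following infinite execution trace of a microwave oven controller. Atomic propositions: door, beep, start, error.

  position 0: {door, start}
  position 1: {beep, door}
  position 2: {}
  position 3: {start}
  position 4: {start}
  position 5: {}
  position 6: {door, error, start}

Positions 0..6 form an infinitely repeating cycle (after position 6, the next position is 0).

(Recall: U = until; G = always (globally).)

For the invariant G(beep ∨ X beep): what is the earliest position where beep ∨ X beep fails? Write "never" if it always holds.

2

Check beep ∨ X beep at each position in order: 0 ✓, 1 ✓.
At position 2 the labels are {} and the next position 3 has {start}, so beep ∨ X beep is false there. This is the first violation.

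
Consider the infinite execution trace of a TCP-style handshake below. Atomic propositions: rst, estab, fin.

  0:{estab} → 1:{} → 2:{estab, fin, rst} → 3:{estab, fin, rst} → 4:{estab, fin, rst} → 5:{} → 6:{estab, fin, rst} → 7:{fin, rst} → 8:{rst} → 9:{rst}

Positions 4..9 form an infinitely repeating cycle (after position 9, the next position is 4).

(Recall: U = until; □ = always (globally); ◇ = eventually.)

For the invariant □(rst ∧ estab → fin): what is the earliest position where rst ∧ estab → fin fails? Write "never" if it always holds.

rst ∧ estab → fin holds at every position 0..9, and those are all the positions the trace ever visits, so the invariant □(rst ∧ estab → fin) is never violated.

never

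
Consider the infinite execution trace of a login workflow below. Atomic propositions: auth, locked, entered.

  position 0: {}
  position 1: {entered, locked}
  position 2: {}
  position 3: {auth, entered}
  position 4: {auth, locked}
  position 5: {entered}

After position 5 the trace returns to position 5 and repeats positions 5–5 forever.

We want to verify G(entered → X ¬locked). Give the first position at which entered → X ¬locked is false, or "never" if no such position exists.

3

Check entered → X ¬locked at each position in order: 0 ✓, 1 ✓, 2 ✓.
At position 3 the labels are {auth, entered} and the next position 4 has {auth, locked}, so entered → X ¬locked is false there. This is the first violation.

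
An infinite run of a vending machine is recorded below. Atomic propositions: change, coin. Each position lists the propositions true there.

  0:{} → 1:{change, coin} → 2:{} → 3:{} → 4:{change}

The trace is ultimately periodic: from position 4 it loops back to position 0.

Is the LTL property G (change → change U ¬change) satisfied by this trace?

Yes

change → change U ¬change holds at every position 0..4, and those are all positions ever visited, so G (change → change U ¬change) holds.
Positions where change holds: 1, 4.
Check change U ¬change at each: 1→ok, 4→ok.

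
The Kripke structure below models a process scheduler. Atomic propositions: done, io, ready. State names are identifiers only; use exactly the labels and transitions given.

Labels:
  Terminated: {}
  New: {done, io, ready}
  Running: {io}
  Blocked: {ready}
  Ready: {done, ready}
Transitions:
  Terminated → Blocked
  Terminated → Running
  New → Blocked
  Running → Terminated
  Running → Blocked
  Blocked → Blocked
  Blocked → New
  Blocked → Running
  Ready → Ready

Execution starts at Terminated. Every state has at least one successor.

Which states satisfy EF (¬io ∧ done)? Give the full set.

{Ready}

States satisfying ¬io ∧ done: {Ready}.
States satisfying EF (¬io ∧ done): {Ready}.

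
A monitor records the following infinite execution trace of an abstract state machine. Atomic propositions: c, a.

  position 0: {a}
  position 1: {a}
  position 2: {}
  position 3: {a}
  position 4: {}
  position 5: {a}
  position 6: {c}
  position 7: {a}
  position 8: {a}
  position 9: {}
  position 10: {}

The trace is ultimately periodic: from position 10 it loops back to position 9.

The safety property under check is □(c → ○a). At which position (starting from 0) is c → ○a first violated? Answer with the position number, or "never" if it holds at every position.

never

c → ○a holds at every position 0..10, and those are all the positions the trace ever visits, so the invariant □(c → ○a) is never violated.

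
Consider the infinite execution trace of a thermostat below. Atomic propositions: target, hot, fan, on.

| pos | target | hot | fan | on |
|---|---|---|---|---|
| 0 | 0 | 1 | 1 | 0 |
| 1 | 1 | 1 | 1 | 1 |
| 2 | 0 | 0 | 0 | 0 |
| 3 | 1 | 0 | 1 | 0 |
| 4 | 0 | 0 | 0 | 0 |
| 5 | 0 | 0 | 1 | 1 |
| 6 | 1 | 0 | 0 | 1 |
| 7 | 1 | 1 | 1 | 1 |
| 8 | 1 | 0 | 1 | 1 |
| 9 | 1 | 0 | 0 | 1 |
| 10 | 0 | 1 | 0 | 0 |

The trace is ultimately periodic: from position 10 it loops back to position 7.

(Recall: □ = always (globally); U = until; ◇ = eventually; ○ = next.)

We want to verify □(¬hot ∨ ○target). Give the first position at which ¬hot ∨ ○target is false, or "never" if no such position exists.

1

Check ¬hot ∨ ○target at each position in order: 0 ✓.
At position 1 the labels are {fan, hot, on, target} and the next position 2 has {}, so ¬hot ∨ ○target is false there. This is the first violation.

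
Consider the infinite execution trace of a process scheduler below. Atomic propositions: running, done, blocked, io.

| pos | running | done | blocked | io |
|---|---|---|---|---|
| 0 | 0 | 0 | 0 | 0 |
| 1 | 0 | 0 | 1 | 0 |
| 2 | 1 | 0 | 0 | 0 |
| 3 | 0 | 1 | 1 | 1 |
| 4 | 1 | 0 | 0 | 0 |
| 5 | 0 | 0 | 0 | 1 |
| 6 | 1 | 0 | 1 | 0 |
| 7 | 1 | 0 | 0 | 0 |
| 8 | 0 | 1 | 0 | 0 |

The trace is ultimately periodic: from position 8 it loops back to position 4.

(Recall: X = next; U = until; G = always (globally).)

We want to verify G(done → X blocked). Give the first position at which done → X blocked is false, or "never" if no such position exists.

3

Check done → X blocked at each position in order: 0 ✓, 1 ✓, 2 ✓.
At position 3 the labels are {blocked, done, io} and the next position 4 has {running}, so done → X blocked is false there. This is the first violation.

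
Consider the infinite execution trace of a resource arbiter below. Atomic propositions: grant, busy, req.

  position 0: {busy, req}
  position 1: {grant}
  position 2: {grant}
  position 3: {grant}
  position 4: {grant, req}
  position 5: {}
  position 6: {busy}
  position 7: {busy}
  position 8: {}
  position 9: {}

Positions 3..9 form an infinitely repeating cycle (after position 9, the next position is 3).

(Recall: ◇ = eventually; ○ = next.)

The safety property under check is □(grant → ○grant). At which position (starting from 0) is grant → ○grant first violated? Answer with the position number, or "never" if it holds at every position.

Check grant → ○grant at each position in order: 0 ✓, 1 ✓, 2 ✓, 3 ✓.
At position 4 the labels are {grant, req} and the next position 5 has {}, so grant → ○grant is false there. This is the first violation.

4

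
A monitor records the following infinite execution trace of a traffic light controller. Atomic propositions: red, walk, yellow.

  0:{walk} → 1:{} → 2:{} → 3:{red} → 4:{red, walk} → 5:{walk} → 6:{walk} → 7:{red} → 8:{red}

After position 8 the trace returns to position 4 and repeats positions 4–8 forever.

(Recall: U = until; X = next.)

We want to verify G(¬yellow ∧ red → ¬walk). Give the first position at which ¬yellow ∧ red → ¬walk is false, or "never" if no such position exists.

4

Check ¬yellow ∧ red → ¬walk at each position in order: 0 ✓, 1 ✓, 2 ✓, 3 ✓.
At position 4 the labels are {red, walk}, so ¬yellow ∧ red → ¬walk is false there. This is the first violation.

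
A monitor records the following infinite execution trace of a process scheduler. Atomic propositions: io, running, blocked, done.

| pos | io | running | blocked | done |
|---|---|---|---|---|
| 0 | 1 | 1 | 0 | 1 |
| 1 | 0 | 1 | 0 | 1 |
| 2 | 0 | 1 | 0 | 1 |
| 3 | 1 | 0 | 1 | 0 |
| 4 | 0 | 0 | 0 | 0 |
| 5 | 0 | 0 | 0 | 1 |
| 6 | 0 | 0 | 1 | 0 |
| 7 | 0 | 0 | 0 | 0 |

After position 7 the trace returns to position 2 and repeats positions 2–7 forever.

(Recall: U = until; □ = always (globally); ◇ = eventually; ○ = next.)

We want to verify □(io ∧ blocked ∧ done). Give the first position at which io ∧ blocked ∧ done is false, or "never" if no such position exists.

At position 0 the labels are {done, io, running}, so io ∧ blocked ∧ done is false there. This is the first violation.

0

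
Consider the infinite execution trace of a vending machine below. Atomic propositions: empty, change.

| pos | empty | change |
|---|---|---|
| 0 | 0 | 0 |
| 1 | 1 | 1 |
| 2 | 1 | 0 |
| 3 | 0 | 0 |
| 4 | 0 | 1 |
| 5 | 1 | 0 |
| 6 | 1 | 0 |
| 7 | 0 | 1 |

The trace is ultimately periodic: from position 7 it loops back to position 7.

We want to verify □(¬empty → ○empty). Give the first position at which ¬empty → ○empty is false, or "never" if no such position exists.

Check ¬empty → ○empty at each position in order: 0 ✓, 1 ✓, 2 ✓.
At position 3 the labels are {} and the next position 4 has {change}, so ¬empty → ○empty is false there. This is the first violation.

3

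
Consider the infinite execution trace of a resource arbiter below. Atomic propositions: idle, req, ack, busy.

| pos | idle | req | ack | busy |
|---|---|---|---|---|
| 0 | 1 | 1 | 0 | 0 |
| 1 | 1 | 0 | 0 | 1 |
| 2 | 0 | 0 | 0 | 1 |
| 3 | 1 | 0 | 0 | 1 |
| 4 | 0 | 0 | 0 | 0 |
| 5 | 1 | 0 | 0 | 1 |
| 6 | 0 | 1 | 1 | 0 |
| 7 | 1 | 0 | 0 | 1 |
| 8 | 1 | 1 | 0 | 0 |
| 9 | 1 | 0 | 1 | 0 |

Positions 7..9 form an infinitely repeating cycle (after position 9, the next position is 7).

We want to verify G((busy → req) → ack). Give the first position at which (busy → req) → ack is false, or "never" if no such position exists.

At position 0 the labels are {idle, req}, so (busy → req) → ack is false there. This is the first violation.

0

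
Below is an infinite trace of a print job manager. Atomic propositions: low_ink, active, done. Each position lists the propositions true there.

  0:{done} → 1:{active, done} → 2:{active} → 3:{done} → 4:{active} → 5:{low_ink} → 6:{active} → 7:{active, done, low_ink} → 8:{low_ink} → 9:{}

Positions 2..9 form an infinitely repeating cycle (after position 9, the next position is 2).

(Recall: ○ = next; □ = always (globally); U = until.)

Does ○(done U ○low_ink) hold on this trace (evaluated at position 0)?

The position after 0 is 1; done U ○low_ink is false there.

Does not hold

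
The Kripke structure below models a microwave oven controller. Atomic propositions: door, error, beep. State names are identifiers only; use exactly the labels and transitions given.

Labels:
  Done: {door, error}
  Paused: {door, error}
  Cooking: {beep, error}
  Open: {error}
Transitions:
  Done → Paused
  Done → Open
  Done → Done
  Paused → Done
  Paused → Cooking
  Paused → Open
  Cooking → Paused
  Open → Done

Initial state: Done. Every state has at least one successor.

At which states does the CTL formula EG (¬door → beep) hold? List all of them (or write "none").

States satisfying ¬door → beep: {Done, Paused, Cooking}.
States satisfying EG (¬door → beep): {Done, Paused, Cooking}.

{Done, Paused, Cooking}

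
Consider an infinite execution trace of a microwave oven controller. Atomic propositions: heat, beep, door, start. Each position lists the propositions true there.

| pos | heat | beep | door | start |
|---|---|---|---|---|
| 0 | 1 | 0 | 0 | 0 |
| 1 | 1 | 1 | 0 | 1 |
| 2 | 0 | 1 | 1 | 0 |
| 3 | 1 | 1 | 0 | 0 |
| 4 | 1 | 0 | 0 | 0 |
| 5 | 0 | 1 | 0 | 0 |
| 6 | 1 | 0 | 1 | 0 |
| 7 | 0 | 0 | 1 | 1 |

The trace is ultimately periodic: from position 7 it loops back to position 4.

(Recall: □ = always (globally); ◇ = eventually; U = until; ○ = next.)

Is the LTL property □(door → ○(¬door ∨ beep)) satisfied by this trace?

No

door → ○(¬door ∨ beep) must hold at every position from 0 onward. It fails at position 6, so □(door → ○(¬door ∨ beep)) is false.
Positions where door holds: 2, 6, 7.
Check ○(¬door ∨ beep) at each: 2→ok, 6→fails, 7→ok.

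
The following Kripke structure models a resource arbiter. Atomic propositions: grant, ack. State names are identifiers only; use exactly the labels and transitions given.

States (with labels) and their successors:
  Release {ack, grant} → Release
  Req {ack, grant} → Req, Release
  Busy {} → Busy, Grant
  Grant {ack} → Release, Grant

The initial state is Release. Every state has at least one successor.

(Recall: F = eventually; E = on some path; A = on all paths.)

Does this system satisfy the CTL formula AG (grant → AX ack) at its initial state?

Yes

States satisfying grant → AX ack: {Release, Req, Busy, Grant}.
States satisfying AG (grant → AX ack): {Release, Req, Busy, Grant}.
Every state reachable from Release satisfies grant → AX ack.
Release ∈ Sat(AG (grant → AX ack)).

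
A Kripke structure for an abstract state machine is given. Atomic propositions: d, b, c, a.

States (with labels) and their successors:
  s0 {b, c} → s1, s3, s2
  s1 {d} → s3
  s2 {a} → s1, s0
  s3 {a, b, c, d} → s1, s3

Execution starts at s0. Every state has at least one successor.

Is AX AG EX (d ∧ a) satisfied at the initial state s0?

States satisfying AG EX (d ∧ a): {s1, s3}.
States satisfying AX AG EX (d ∧ a): {s1, s3}.
s0 ∉ Sat(AX AG EX (d ∧ a)).

No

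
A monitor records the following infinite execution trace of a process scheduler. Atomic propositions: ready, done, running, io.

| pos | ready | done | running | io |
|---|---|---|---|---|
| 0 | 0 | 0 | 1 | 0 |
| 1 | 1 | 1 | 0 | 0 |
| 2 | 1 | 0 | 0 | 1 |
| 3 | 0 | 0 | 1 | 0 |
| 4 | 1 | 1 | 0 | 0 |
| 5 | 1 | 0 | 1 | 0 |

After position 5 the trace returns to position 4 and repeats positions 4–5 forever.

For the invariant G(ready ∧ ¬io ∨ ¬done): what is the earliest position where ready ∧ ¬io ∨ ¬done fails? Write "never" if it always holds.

never

ready ∧ ¬io ∨ ¬done holds at every position 0..5, and those are all the positions the trace ever visits, so the invariant G(ready ∧ ¬io ∨ ¬done) is never violated.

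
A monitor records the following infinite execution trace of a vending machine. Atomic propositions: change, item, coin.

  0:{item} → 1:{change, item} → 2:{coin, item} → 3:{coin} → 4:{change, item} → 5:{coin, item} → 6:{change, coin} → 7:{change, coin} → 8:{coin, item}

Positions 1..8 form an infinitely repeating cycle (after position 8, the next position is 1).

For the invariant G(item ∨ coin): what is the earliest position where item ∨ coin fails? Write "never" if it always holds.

never

item ∨ coin holds at every position 0..8, and those are all the positions the trace ever visits, so the invariant G(item ∨ coin) is never violated.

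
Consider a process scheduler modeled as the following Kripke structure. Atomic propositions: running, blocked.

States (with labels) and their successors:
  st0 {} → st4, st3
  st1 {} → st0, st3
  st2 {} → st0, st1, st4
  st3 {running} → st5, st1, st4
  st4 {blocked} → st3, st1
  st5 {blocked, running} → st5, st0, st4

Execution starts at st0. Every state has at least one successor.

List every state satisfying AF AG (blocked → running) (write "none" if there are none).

none

States satisfying AG (blocked → running): ∅.
States satisfying AF AG (blocked → running): ∅.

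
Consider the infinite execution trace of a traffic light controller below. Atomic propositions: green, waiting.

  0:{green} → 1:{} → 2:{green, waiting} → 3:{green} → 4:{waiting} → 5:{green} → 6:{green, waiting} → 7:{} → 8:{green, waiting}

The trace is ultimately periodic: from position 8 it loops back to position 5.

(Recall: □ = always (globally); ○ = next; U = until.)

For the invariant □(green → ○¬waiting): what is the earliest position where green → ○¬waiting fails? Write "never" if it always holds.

3

Check green → ○¬waiting at each position in order: 0 ✓, 1 ✓, 2 ✓.
At position 3 the labels are {green} and the next position 4 has {waiting}, so green → ○¬waiting is false there. This is the first violation.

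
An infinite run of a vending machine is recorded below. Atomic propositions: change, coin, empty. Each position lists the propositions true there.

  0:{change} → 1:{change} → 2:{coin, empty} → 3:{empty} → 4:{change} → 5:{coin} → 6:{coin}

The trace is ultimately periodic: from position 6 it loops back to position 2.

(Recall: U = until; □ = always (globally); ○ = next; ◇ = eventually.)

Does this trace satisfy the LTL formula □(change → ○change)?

Violated

change → ○change must hold at every position from 0 onward. It fails at position 1, so □(change → ○change) is false.
Positions where change holds: 0, 1, 4.
Check ○change at each: 0→ok, 1→fails, 4→fails.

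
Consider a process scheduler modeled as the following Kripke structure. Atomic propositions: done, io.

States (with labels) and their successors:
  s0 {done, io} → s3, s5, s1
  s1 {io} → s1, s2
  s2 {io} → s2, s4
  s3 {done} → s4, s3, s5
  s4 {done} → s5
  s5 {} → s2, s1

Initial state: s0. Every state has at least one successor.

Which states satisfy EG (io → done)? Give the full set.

{s0, s3}

States satisfying io → done: {s0, s3, s4, s5}.
States satisfying EG (io → done): {s0, s3}.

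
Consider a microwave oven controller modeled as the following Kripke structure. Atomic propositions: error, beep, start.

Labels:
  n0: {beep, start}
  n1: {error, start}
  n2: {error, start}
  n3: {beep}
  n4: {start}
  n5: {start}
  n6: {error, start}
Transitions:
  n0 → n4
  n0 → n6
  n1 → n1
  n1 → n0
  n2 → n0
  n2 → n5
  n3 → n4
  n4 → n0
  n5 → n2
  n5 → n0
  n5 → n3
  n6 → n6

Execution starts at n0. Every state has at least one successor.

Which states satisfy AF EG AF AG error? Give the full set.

{n6}

States satisfying EG AF AG error: {n6}.
States satisfying AF EG AF AG error: {n6}.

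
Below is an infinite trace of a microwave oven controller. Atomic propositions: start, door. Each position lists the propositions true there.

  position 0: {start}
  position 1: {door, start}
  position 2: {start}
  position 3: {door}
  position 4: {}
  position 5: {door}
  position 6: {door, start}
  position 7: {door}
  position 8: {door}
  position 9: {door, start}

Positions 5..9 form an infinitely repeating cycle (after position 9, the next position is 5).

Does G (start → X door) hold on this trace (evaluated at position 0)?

start → X door must hold at every position from 0 onward. It fails at position 1, so G (start → X door) is false.
Positions where start holds: 0, 1, 2, 6, 9.
Check X door at each: 0→ok, 1→fails, 2→ok, 6→ok, 9→ok.

No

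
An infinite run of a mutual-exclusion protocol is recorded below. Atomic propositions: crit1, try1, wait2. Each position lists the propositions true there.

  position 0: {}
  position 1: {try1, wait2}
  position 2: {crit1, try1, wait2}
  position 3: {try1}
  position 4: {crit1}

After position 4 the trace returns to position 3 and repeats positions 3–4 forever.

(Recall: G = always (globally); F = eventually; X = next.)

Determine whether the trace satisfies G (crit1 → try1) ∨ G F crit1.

Satisfied

crit1 → try1 must hold at every position from 0 onward. It fails at position 4, so G (crit1 → try1) is false.
Positions where crit1 holds: 2, 4.
Check try1 at each: 2→ok, 4→fails.
F crit1 holds at every position 0..4, and those are all positions ever visited, so G F crit1 holds.
At position 0: G (crit1 → try1) is false; G F crit1 is true; so G (crit1 → try1) ∨ G F crit1 is true.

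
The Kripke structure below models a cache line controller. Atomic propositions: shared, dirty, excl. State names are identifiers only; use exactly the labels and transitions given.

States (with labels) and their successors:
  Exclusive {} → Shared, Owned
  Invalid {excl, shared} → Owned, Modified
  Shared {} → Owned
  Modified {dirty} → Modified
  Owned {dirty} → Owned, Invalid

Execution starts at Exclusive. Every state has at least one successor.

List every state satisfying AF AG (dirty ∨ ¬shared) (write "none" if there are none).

States satisfying AG (dirty ∨ ¬shared): {Modified}.
States satisfying AF AG (dirty ∨ ¬shared): {Modified}.

{Modified}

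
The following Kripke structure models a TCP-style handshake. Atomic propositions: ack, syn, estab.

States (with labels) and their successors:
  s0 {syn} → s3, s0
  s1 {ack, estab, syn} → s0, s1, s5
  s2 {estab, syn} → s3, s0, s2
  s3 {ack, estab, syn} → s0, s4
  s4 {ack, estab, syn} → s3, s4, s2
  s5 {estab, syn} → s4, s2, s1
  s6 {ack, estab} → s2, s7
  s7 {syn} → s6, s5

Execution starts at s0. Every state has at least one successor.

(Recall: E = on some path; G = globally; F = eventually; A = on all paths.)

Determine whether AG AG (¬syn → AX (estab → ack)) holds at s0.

Yes

States satisfying AG (¬syn → AX (estab → ack)): {s0, s1, s2, s3, s4, s5}.
States satisfying AG AG (¬syn → AX (estab → ack)): {s0, s1, s2, s3, s4, s5}.
Every state reachable from s0 satisfies AG (¬syn → AX (estab → ack)).
s0 ∈ Sat(AG AG (¬syn → AX (estab → ack))).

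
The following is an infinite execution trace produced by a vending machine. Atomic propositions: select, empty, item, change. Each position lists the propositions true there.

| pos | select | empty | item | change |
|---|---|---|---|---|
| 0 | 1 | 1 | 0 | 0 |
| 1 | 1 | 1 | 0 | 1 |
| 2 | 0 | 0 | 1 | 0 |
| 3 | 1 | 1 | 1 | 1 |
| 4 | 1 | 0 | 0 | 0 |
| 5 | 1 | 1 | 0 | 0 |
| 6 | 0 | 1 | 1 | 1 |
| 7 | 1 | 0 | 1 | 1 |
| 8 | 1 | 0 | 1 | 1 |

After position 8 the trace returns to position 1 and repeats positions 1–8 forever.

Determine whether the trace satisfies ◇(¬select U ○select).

Holds

¬select U ○select holds at position 0, which is reachable from 0, so ◇(¬select U ○select) holds.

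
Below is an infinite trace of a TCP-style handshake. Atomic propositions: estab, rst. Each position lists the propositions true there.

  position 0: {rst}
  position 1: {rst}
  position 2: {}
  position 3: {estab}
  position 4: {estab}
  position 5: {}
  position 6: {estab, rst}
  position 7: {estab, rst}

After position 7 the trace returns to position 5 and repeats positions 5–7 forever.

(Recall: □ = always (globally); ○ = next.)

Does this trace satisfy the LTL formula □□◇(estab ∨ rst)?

Yes

□◇(estab ∨ rst) holds at every position 0..7, and those are all positions ever visited, so □□◇(estab ∨ rst) holds.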